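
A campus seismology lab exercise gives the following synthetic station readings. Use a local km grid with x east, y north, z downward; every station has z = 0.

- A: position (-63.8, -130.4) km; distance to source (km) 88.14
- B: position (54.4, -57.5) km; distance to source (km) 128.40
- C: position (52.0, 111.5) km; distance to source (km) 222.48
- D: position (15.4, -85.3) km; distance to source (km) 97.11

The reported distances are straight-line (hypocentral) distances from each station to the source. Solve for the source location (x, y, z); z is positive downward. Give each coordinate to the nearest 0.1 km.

x ≈ -55.0 km, y ≈ -72.2 km, depth ≈ 65.6 km

Each station gives a sphere (x−x_i)² + (y−y_i)² + z² = d_i² (stations at z=0).
Subtracting the A sphere from B and C: z² cancels, leaving linear equations in x and y:
236.4 x + 145.8 y = -23526.89
231.6 x + 483.8 y = -47667.04
Solving: x ≈ -54.991, y ≈ -72.202 km (keep extra digits for the depth step; rounded: -55.0, -72.2).
Then from the A sphere: z² = 88.14² − (x + 63.8)² − (y + 130.4)² with x = -54.991, y = -72.202, so z ≈ 65.605 ≈ 65.6 km.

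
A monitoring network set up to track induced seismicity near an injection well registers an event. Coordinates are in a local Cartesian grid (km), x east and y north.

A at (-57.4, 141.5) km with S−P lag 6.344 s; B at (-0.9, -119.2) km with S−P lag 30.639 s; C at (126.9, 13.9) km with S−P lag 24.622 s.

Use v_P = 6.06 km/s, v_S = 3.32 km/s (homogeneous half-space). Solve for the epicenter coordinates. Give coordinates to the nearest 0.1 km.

(-29.9, 103.9)

Distance from S−P lag: d = Δt · v_P v_S / (v_P − v_S) = Δt · (6.06·3.32)/(6.06−3.32) ≈ 7.3428·Δt.
So d_A = 46.58, d_B = 224.98, d_C = 180.79 km.
Circle about each station: (x + 57.4)² + (y − 141.5)² = 46.58²; (x + 0.9)² + (y + 119.2)² = 224.98²; (x − 126.9)² + (y − 13.9)² = 180.79².
Subtracting pairs of circle equations eliminates x²+y² and gives linear equations (the radical axes):
113.0 x − 521.4 y = -57553.86
368.6 x − 255.2 y = -37535.52
Solving the 2×2 system: x ≈ -29.9, y ≈ 103.9 km.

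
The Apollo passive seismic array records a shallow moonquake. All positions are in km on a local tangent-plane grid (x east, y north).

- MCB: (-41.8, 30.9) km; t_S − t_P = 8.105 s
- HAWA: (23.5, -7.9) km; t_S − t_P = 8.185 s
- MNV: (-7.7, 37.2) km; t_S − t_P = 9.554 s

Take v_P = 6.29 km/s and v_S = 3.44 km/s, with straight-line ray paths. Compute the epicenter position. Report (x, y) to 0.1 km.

Distance from S−P lag: d = Δt · v_P v_S / (v_P − v_S) = Δt · (6.29·3.44)/(6.29−3.44) ≈ 7.5921·Δt.
So d_MCB = 61.53, d_HAWA = 62.14, d_MNV = 72.54 km.
Circle about each station: (x + 41.8)² + (y − 30.9)² = 61.53²; (x − 23.5)² + (y + 7.9)² = 62.14²; (x + 7.7)² + (y − 37.2)² = 72.54².
Subtracting the MCB equation from the HAWA and MNV equations removes the quadratic terms:
130.6 x − 77.6 y = -2162.83
68.2 x + 12.6 y = -2735.03
Solving the 2×2 system: x ≈ -34.5, y ≈ -30.2 km.

-34.5 km east, -30.2 km north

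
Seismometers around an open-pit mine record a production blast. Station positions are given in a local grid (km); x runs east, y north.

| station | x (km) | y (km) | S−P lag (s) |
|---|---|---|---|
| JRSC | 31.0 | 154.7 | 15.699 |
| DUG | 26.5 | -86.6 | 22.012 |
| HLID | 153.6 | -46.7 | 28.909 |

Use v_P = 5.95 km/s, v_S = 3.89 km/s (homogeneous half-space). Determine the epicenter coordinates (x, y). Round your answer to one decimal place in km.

Distance from S−P lag: d = Δt · v_P v_S / (v_P − v_S) = Δt · (5.95·3.89)/(5.95−3.89) ≈ 11.2357·Δt.
So d_JRSC = 176.39, d_DUG = 247.32, d_HLID = 324.81 km.
Circle about each station: (x − 31.0)² + (y − 154.7)² = 176.39²; (x − 26.5)² + (y + 86.6)² = 247.32²; (x − 153.6)² + (y + 46.7)² = 324.81².
Subtracting pairs of circle equations eliminates x²+y² and gives linear equations (the radical axes):
-9.0 x − 482.6 y = -46745.03
245.2 x − 402.8 y = -73507.34
Solving the 2×2 system: x ≈ -136.5, y ≈ 99.4 km.

x ≈ -136.5 km, y ≈ 99.4 km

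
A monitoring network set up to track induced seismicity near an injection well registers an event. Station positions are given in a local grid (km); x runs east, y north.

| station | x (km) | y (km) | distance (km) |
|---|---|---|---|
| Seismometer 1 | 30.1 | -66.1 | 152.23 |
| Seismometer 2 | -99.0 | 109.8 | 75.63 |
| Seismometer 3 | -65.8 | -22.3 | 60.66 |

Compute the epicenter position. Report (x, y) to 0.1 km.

Circle about each station: (x − 30.1)² + (y + 66.1)² = 152.23²; (x + 99.0)² + (y − 109.8)² = 75.63²; (x + 65.8)² + (y + 22.3)² = 60.66².
Subtracting pairs of circle equations eliminates x²+y² and gives linear equations (the radical axes):
-258.2 x + 351.8 y = 34035.90
-191.8 x + 87.6 y = 19046.05
Solving the 2×2 system: x ≈ -82.9, y ≈ 35.9 km.

-82.9 km east, 35.9 km north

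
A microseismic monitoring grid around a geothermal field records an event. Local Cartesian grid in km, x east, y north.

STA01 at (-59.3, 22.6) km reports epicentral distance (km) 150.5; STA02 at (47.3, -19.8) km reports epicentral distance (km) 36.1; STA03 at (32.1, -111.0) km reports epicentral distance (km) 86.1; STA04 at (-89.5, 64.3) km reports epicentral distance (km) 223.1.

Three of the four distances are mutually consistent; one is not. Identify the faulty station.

STA04

Solve using three stations at a time. Using STA01, STA02, STA03 (subtract circle equations pairwise → linear system) gives (x, y) ≈ (78.3, -38.3).
Distances from that point to each station vs reported:
  STA01: calculated 150.5 vs reported 150.5 → residual 0.0 km
  STA02: calculated 36.1 vs reported 36.1 → residual 0.0 km
  STA03: calculated 86.1 vs reported 86.1 → residual 0.0 km
  STA04: calculated 196.7 vs reported 223.1 → residual 26.4 km
STA01, STA02, STA03 are mutually consistent (residuals ≈ 0); STA04 is off by 26.4 km.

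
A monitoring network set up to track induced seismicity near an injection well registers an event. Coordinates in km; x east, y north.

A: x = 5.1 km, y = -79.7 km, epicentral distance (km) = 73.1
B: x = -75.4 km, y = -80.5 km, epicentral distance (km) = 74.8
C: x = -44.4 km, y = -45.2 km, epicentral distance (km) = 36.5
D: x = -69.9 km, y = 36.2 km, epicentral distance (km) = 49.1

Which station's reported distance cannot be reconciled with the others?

A

Solve using three stations at a time. Using B, C, D (subtract circle equations pairwise → linear system) gives (x, y) ≈ (-51.9, -9.5).
Distances from that point to each station vs reported:
  A: calculated 90.4 vs reported 73.1 → residual 17.3 km
  B: calculated 74.8 vs reported 74.8 → residual 0.0 km
  C: calculated 36.5 vs reported 36.5 → residual 0.0 km
  D: calculated 49.1 vs reported 49.1 → residual 0.0 km
B, C, D are mutually consistent (residuals ≈ 0); A is off by 17.3 km.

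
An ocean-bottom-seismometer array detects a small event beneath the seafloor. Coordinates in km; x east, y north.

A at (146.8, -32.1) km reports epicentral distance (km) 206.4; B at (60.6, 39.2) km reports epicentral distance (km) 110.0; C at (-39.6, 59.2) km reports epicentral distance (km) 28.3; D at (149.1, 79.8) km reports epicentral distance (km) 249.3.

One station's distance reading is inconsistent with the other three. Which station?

Solve using three stations at a time. Using A, B, C (subtract circle equations pairwise → linear system) gives (x, y) ≈ (-49.2, 32.6).
Distances from that point to each station vs reported:
  A: calculated 206.4 vs reported 206.4 → residual 0.0 km
  B: calculated 110.0 vs reported 110.0 → residual 0.0 km
  C: calculated 28.3 vs reported 28.3 → residual 0.0 km
  D: calculated 203.8 vs reported 249.3 → residual 45.5 km
A, B, C are mutually consistent (residuals ≈ 0); D is off by 45.5 km.

D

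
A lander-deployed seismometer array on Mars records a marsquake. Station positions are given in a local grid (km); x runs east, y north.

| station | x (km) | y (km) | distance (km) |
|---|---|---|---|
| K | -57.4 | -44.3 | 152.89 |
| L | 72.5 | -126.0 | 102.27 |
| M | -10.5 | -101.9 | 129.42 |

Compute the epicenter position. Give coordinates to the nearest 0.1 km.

94.4 km east, -26.1 km north

Circle about each station: (x + 57.4)² + (y + 44.3)² = 152.89²; (x − 72.5)² + (y + 126.0)² = 102.27²; (x + 10.5)² + (y + 101.9)² = 129.42².
Subtracting the K equation from the L and M equations removes the quadratic terms:
259.8 x − 163.4 y = 28791.20
93.8 x − 115.2 y = 11862.43
Solving the 2×2 system: x ≈ 94.4, y ≈ -26.1 km.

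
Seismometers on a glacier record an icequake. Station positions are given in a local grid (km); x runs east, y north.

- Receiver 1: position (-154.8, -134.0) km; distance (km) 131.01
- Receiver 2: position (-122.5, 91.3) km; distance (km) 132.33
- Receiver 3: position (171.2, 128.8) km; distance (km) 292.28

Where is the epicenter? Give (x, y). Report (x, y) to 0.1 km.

Circle about each station: (x + 154.8)² + (y + 134.0)² = 131.01²; (x + 122.5)² + (y − 91.3)² = 132.33²; (x − 171.2)² + (y − 128.8)² = 292.28².
Subtracting pairs of circle equations eliminates x²+y² and gives linear equations (the radical axes):
64.6 x + 450.6 y = -18924.71
652.0 x + 525.6 y = -64284.14
Solving the 2×2 system: x ≈ -73.2, y ≈ -31.5 km.

x ≈ -73.2 km, y ≈ -31.5 km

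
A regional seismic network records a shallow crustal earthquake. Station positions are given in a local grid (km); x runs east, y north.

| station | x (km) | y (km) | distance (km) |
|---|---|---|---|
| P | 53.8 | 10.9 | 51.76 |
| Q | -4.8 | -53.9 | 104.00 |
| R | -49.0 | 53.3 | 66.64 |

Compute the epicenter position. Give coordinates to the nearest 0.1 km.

Circle about each station: (x − 53.8)² + (y − 10.9)² = 51.76²; (x + 4.8)² + (y + 53.9)² = 104.00²; (x + 49.0)² + (y − 53.3)² = 66.64².
Subtracting pairs of circle equations eliminates x²+y² and gives linear equations (the radical axes):
-117.2 x − 129.6 y = -8221.90
-205.6 x + 84.8 y = 466.85
Solving the 2×2 system: x ≈ 17.4, y ≈ 47.7 km.

x ≈ 17.4 km, y ≈ 47.7 km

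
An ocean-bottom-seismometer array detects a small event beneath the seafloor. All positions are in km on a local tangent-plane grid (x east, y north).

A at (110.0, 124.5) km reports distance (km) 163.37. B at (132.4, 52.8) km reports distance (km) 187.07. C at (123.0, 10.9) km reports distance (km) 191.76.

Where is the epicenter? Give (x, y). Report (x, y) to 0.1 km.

Circle about each station: (x − 110.0)² + (y − 124.5)² = 163.37²; (x − 132.4)² + (y − 52.8)² = 187.07²; (x − 123.0)² + (y − 10.9)² = 191.76².
Subtracting pairs of circle equations eliminates x²+y² and gives linear equations (the radical axes):
44.8 x − 143.4 y = -15588.08
26.0 x − 227.2 y = -22434.58
Solving the 2×2 system: x ≈ -50.3, y ≈ 93.0 km.

(-50.3, 93.0)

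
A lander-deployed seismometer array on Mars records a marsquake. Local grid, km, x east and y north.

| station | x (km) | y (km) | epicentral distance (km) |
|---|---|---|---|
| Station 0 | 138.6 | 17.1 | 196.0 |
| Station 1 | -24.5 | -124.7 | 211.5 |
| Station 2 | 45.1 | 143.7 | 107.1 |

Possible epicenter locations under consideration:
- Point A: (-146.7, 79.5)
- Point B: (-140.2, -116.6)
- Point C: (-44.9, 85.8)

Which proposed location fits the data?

For each candidate, compare |candidate − station| to the reported distance:
Point A: residuals Station 0 96.0, Station 1 26.5, Station 2 95.2 → max 96.0 km
Point B: residuals Station 0 113.2, Station 1 95.5, Station 2 212.4 → max 212.4 km
Point C: residuals Station 0 0.1, Station 1 0.0, Station 2 0.1 → max 0.1 km
Only Point C has all residuals ≈ 0.

Point C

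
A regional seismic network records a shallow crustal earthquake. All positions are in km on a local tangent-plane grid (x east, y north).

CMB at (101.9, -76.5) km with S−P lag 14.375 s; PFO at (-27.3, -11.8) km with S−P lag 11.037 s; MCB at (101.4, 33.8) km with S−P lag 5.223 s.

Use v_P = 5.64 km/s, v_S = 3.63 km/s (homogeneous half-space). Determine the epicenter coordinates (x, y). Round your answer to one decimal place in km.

(56.8, 62.8)

Distance from S−P lag: d = Δt · v_P v_S / (v_P − v_S) = Δt · (5.64·3.63)/(5.64−3.63) ≈ 10.1857·Δt.
So d_CMB = 146.42, d_PFO = 112.42, d_MCB = 53.20 km.
Circle about each station: (x − 101.9)² + (y + 76.5)² = 146.42²; (x + 27.3)² + (y + 11.8)² = 112.42²; (x − 101.4)² + (y − 33.8)² = 53.20².
Subtracting the CMB equation from the PFO and MCB equations removes the quadratic terms:
-258.4 x + 129.4 y = -6550.77
-1.0 x + 220.6 y = 13797.12
Solving the 2×2 system: x ≈ 56.8, y ≈ 62.8 km.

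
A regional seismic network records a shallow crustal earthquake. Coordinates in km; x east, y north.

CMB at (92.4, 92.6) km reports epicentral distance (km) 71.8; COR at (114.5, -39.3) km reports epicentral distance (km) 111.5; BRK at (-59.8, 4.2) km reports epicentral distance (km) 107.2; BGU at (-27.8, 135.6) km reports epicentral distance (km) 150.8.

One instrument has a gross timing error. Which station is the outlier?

BGU

Solve using three stations at a time. Using CMB, COR, BRK (subtract circle equations pairwise → linear system) gives (x, y) ≈ (39.9, 43.6).
Distances from that point to each station vs reported:
  CMB: calculated 71.8 vs reported 71.8 → residual 0.0 km
  COR: calculated 111.5 vs reported 111.5 → residual 0.0 km
  BRK: calculated 107.2 vs reported 107.2 → residual 0.0 km
  BGU: calculated 114.2 vs reported 150.8 → residual 36.6 km
CMB, COR, BRK are mutually consistent (residuals ≈ 0); BGU is off by 36.6 km.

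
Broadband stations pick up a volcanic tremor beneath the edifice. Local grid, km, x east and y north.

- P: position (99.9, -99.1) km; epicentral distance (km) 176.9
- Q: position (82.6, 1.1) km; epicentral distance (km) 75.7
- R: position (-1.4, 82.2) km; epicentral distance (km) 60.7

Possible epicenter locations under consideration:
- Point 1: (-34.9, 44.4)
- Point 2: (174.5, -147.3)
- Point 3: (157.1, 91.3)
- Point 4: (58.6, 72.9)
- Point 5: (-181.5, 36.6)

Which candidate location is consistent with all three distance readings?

For each candidate, compare |candidate − station| to the reported distance:
Point 1: residuals P 20.0, Q 49.5, R 10.2 → max 49.5 km
Point 2: residuals P 88.1, Q 98.9, R 228.5 → max 228.5 km
Point 3: residuals P 21.9, Q 41.3, R 98.1 → max 98.1 km
Point 4: residuals P 0.0, Q 0.0, R 0.0 → max 0.0 km
Point 5: residuals P 135.5, Q 190.8, R 125.1 → max 190.8 km
Only Point 4 has all residuals ≈ 0.

Point 4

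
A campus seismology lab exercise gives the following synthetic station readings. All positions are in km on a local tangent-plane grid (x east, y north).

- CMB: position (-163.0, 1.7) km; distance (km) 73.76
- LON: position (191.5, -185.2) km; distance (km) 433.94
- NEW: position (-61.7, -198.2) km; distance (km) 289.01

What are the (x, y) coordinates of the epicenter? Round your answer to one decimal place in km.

x ≈ -155.7 km, y ≈ 75.1 km

Circle about each station: (x + 163.0)² + (y − 1.7)² = 73.76²; (x − 191.5)² + (y + 185.2)² = 433.94²; (x + 61.7)² + (y + 198.2)² = 289.01².
Subtracting the CMB equation from the LON and NEW equations removes the quadratic terms:
709.0 x − 373.8 y = -138463.99
202.6 x − 399.8 y = -61568.00
Solving the 2×2 system: x ≈ -155.7, y ≈ 75.1 km.
Check against CMB (with the unrounded x, y): √((x + 163.0)²+(y − 1.7)²) = 73.76 ≈ 73.76 km. ✓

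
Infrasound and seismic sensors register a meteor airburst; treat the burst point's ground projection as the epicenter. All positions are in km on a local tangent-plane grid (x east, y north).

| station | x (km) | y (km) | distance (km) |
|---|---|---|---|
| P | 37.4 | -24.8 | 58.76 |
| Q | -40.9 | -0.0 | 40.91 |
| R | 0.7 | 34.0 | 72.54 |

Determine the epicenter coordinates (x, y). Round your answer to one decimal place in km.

Circle about each station: (x − 37.4)² + (y + 24.8)² = 58.76²; (x + 40.9)² + y² = 40.91²; (x − 0.7)² + (y − 34.0)² = 72.54².
Subtracting pairs of circle equations eliminates x²+y² and gives linear equations (the radical axes):
-156.6 x + 49.6 y = 1438.12
-73.4 x + 117.6 y = -2666.62
Solving the 2×2 system: x ≈ -20.4, y ≈ -35.4 km.

x ≈ -20.4 km, y ≈ -35.4 km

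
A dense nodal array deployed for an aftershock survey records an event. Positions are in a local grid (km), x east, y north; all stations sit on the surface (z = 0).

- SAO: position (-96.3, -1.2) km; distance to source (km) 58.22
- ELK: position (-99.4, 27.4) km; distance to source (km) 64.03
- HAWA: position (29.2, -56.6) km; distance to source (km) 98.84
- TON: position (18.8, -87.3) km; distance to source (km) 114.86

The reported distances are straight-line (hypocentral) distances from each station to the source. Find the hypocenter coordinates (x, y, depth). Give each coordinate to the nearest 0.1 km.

(-43.3, 6.6, 22.8)

Each station gives a sphere (x−x_i)² + (y−y_i)² + z² = d_i² (stations at z=0).
Subtracting the SAO sphere from ELK and HAWA: z² cancels, leaving linear equations in x and y:
-6.2 x + 57.2 y = 645.72
251.0 x − 110.8 y = -11598.71
Solving: x ≈ -43.298, y ≈ 6.596 km (keep extra digits for the depth step; rounded: -43.3, 6.6).
Then from the SAO sphere: z² = 58.22² − (x + 96.3)² − (y + 1.2)² with x = -43.298, y = 6.596, so z ≈ 22.794 ≈ 22.8 km.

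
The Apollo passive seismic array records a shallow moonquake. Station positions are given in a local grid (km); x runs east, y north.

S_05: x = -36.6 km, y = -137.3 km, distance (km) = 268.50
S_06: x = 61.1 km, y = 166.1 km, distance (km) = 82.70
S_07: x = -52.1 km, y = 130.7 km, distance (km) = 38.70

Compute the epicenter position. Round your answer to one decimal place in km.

Circle about each station: (x + 36.6)² + (y + 137.3)² = 268.50²; (x − 61.1)² + (y − 166.1)² = 82.70²; (x + 52.1)² + (y − 130.7)² = 38.70².
Subtracting the S_05 equation from the S_06 and S_07 equations removes the quadratic terms:
195.4 x + 606.8 y = 76384.53
-31.0 x + 536.0 y = 70200.61
Solving the 2×2 system: x ≈ -13.4, y ≈ 130.2 km.
Check against S_05 (with the unrounded x, y): √((x + 36.6)²+(y + 137.3)²) = 268.50 ≈ 268.50 km. ✓

(-13.4, 130.2)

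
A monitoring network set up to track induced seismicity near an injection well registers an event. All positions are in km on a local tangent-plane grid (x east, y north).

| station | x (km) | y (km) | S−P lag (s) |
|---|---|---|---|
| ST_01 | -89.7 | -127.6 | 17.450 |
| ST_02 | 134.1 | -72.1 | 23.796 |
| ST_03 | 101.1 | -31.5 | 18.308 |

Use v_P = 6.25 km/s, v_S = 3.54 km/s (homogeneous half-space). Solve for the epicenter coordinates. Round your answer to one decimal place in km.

-43.3 km east, 7.1 km north

Distance from S−P lag: d = Δt · v_P v_S / (v_P − v_S) = Δt · (6.25·3.54)/(6.25−3.54) ≈ 8.1642·Δt.
So d_ST_01 = 142.47, d_ST_02 = 194.28, d_ST_03 = 149.47 km.
Circle about each station: (x + 89.7)² + (y + 127.6)² = 142.47²; (x − 134.1)² + (y + 72.1)² = 194.28²; (x − 101.1)² + (y + 31.5)² = 149.47².
Subtracting pairs of circle equations eliminates x²+y² and gives linear equations (the radical axes):
447.6 x + 111.0 y = -18593.65
381.6 x + 192.2 y = -15157.97
Solving the 2×2 system: x ≈ -43.3, y ≈ 7.1 km.
Check against ST_01 (with the unrounded x, y): √((x + 89.7)²+(y + 127.6)²) = 142.48 ≈ 142.47 km. ✓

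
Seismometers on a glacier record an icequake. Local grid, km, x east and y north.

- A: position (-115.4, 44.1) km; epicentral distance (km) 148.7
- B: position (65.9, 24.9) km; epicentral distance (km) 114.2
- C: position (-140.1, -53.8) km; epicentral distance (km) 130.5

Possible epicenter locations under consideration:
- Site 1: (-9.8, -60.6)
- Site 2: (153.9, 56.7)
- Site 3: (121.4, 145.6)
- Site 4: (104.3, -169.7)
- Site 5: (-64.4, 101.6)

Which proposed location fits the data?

For each candidate, compare |candidate − station| to the reported distance:
Site 1: residuals A 0.0, B 0.0, C 0.0 → max 0.0 km
Site 2: residuals A 120.9, B 20.6, C 183.6 → max 183.6 km
Site 3: residuals A 108.9, B 18.6, C 198.4 → max 198.4 km
Site 4: residuals A 157.9, B 84.2, C 140.0 → max 157.9 km
Site 5: residuals A 71.8, B 37.0, C 42.4 → max 71.8 km
Only Site 1 has all residuals ≈ 0.

Site 1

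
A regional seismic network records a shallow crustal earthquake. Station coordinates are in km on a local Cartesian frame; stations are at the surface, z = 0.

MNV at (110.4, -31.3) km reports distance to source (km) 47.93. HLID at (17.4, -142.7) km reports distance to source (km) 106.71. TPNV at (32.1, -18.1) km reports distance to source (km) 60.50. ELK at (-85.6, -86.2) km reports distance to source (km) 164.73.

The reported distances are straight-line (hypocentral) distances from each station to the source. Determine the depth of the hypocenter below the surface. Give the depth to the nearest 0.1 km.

21.3 km

Each station gives a sphere (x−x_i)² + (y−y_i)² + z² = d_i² (stations at z=0).
Subtracting the MNV sphere from HLID and TPNV: z² cancels, leaving linear equations in x and y:
-186.0 x − 222.8 y = -1591.54
-156.6 x + 26.4 y = -13172.80
Solving: x ≈ 74.795, y ≈ -55.298 km (keep extra digits for the depth step; rounded: 74.8, -55.3).
Then from the MNV sphere: z² = 47.93² − (x − 110.4)² − (y + 31.3)² with x = 74.795, y = -55.298, so z ≈ 21.299 ≈ 21.3 km.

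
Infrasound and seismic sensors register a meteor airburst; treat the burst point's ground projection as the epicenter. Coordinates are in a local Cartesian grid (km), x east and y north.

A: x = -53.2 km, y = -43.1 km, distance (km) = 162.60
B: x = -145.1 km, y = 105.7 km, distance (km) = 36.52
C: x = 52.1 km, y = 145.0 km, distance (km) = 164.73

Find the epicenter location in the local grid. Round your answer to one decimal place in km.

Circle about each station: (x + 53.2)² + (y + 43.1)² = 162.60²; (x + 145.1)² + (y − 105.7)² = 36.52²; (x − 52.1)² + (y − 145.0)² = 164.73².
Subtracting pairs of circle equations eliminates x²+y² and gives linear equations (the radical axes):
-183.8 x + 297.6 y = 52643.70
210.6 x + 376.2 y = 18354.35
Solving the 2×2 system: x ≈ -108.8, y ≈ 109.7 km.

x ≈ -108.8 km, y ≈ 109.7 km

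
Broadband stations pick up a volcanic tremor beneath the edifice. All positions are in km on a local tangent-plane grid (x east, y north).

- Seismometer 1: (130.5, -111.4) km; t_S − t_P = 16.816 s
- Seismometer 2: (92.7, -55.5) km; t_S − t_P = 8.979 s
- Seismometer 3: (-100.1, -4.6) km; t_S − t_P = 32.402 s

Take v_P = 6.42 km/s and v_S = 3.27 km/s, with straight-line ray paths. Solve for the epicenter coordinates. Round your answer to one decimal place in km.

(115.8, -0.3)

Distance from S−P lag: d = Δt · v_P v_S / (v_P − v_S) = Δt · (6.42·3.27)/(6.42−3.27) ≈ 6.6646·Δt.
So d_Seismometer 1 = 112.07, d_Seismometer 2 = 59.84, d_Seismometer 3 = 215.95 km.
Circle about each station: (x − 130.5)² + (y + 111.4)² = 112.07²; (x − 92.7)² + (y + 55.5)² = 59.84²; (x + 100.1)² + (y + 4.6)² = 215.95².
Subtracting the Seismometer 1 equation from the Seismometer 2 and Seismometer 3 equations removes the quadratic terms:
-75.6 x + 111.8 y = -8787.81
-461.2 x + 213.6 y = -53473.76
Solving the 2×2 system: x ≈ 115.8, y ≈ -0.3 km.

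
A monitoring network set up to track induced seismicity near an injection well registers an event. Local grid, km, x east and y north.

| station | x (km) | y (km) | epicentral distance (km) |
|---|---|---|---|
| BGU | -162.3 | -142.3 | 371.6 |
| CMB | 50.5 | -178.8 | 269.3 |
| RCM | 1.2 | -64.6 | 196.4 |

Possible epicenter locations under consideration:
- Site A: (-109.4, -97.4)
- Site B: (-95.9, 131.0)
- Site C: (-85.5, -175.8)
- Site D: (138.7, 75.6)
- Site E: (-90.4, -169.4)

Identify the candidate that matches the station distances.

For each candidate, compare |candidate − station| to the reported distance:
Site A: residuals BGU 302.2, CMB 89.9, RCM 81.0 → max 302.2 km
Site B: residuals BGU 90.3, CMB 73.3, RCM 22.0 → max 90.3 km
Site C: residuals BGU 287.8, CMB 133.3, RCM 55.4 → max 287.8 km
Site D: residuals BGU 0.0, CMB 0.0, RCM 0.0 → max 0.0 km
Site E: residuals BGU 294.8, CMB 128.1, RCM 57.2 → max 294.8 km
Only Site D has all residuals ≈ 0.

Site D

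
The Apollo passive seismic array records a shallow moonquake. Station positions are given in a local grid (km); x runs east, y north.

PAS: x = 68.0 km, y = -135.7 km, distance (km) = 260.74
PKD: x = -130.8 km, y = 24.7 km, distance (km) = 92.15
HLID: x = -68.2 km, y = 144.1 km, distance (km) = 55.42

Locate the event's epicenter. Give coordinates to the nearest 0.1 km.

(-64.6, 88.8)

Circle about each station: (x − 68.0)² + (y + 135.7)² = 260.74²; (x + 130.8)² + (y − 24.7)² = 92.15²; (x + 68.2)² + (y − 144.1)² = 55.42².
Subtracting the PAS equation from the PKD and HLID equations removes the quadratic terms:
-397.6 x + 320.8 y = 54173.97
-272.4 x + 559.6 y = 67291.53
Solving the 2×2 system: x ≈ -64.6, y ≈ 88.8 km.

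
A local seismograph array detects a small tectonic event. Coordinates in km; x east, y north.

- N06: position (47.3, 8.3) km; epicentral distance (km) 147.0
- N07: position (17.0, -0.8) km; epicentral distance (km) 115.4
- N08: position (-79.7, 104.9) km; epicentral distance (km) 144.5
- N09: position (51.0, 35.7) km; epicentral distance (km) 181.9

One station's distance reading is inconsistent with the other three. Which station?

N09

Solve using three stations at a time. Using N06, N07, N08 (subtract circle equations pairwise → linear system) gives (x, y) ≈ (-91.8, -39.1).
Distances from that point to each station vs reported:
  N06: calculated 147.0 vs reported 147.0 → residual 0.0 km
  N07: calculated 115.4 vs reported 115.4 → residual 0.0 km
  N08: calculated 144.5 vs reported 144.5 → residual 0.0 km
  N09: calculated 161.2 vs reported 181.9 → residual 20.7 km
N06, N07, N08 are mutually consistent (residuals ≈ 0); N09 is off by 20.7 km.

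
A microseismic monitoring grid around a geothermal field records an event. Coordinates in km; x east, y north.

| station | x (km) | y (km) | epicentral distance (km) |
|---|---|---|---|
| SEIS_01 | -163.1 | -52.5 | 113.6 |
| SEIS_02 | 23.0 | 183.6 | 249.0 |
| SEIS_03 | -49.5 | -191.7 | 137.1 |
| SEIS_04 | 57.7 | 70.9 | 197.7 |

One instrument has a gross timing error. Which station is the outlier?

SEIS_04

Solve using three stations at a time. Using SEIS_01, SEIS_02, SEIS_03 (subtract circle equations pairwise → linear system) gives (x, y) ≈ (-49.5, -54.6).
Distances from that point to each station vs reported:
  SEIS_01: calculated 113.6 vs reported 113.6 → residual 0.0 km
  SEIS_02: calculated 249.0 vs reported 249.0 → residual 0.0 km
  SEIS_03: calculated 137.1 vs reported 137.1 → residual 0.0 km
  SEIS_04: calculated 165.1 vs reported 197.7 → residual 32.6 km
SEIS_01, SEIS_02, SEIS_03 are mutually consistent (residuals ≈ 0); SEIS_04 is off by 32.6 km.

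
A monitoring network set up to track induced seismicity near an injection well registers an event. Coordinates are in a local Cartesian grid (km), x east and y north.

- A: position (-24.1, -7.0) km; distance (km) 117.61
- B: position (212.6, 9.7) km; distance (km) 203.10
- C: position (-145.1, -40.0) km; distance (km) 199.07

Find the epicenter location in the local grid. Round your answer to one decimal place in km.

Circle about each station: (x + 24.1)² + (y + 7.0)² = 117.61²; (x − 212.6)² + (y − 9.7)² = 203.10²; (x + 145.1)² + (y + 40.0)² = 199.07².
Subtracting the A equation from the B and C equations removes the quadratic terms:
473.4 x + 33.4 y = 17245.54
-242.0 x − 66.0 y = -3772.55
Solving the 2×2 system: x ≈ 43.7, y ≈ -103.1 km.
Check against A (with the unrounded x, y): √((x + 24.1)²+(y + 7.0)²) = 117.59 ≈ 117.61 km. ✓

(43.7, -103.1)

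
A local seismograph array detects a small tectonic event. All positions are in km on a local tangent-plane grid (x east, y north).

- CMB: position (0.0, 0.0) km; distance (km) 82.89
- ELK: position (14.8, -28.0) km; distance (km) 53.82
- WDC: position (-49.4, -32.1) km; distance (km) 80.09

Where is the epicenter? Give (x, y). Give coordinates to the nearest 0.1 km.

Circle about each station: x² + y² = 82.89²; (x − 14.8)² + (y + 28.0)² = 53.82²; (x + 49.4)² + (y + 32.1)² = 80.09².
Subtracting the CMB equation from the ELK and WDC equations removes the quadratic terms:
29.6 x − 56.0 y = 4977.20
-98.8 x − 64.2 y = 3927.11
Solving the 2×2 system: x ≈ 13.4, y ≈ -81.8 km.
Check against CMB (with the unrounded x, y): √(x²+y²) = 82.89 ≈ 82.89 km. ✓

(13.4, -81.8)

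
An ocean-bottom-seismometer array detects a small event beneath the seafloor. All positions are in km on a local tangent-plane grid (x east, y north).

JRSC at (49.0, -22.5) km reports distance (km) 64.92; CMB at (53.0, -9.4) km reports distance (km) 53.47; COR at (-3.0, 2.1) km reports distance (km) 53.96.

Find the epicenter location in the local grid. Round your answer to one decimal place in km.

Circle about each station: (x − 49.0)² + (y + 22.5)² = 64.92²; (x − 53.0)² + (y + 9.4)² = 53.47²; (x + 3.0)² + (y − 2.1)² = 53.96².
Subtracting pairs of circle equations eliminates x²+y² and gives linear equations (the radical axes):
8.0 x + 26.2 y = 1345.68
-104.0 x + 49.2 y = -1590.92
Solving the 2×2 system: x ≈ 34.6, y ≈ 40.8 km.
Check against JRSC (with the unrounded x, y): √((x − 49.0)²+(y + 22.5)²) = 64.92 ≈ 64.92 km. ✓

x ≈ 34.6 km, y ≈ 40.8 km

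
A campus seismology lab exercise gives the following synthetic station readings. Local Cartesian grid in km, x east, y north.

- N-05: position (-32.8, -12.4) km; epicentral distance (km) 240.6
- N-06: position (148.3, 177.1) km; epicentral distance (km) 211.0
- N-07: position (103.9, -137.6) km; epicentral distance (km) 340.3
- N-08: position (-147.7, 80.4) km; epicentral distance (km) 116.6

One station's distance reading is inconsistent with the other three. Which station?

Solve using three stations at a time. Using N-06, N-07, N-08 (subtract circle equations pairwise → linear system) gives (x, y) ≈ (-62.0, 159.5).
Distances from that point to each station vs reported:
  N-05: calculated 174.4 vs reported 240.6 → residual 66.2 km
  N-06: calculated 211.0 vs reported 211.0 → residual 0.0 km
  N-07: calculated 340.3 vs reported 340.3 → residual 0.0 km
  N-08: calculated 116.7 vs reported 116.6 → residual 0.1 km
N-06, N-07, N-08 are mutually consistent (residuals ≈ 0); N-05 is off by 66.2 km.

N-05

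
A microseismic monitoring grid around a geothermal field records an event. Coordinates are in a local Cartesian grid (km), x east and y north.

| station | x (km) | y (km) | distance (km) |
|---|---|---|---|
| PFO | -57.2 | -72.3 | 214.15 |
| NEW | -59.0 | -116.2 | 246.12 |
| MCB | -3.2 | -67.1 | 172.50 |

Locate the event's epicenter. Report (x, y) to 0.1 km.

Circle about each station: (x + 57.2)² + (y + 72.3)² = 214.15²; (x + 59.0)² + (y + 116.2)² = 246.12²; (x + 3.2)² + (y + 67.1)² = 172.50².
Subtracting the PFO equation from the NEW and MCB equations removes the quadratic terms:
-3.6 x − 87.8 y = -6230.52
108.0 x + 10.4 y = 12117.49
Solving the 2×2 system: x ≈ 105.8, y ≈ 66.6 km.

x ≈ 105.8 km, y ≈ 66.6 km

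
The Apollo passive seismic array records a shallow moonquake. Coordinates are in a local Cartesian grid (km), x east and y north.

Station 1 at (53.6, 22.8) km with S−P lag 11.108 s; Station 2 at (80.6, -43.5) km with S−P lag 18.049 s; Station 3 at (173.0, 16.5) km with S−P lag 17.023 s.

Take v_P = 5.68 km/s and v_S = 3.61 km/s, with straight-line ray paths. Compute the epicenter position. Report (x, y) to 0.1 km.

(50.9, 132.8)

Distance from S−P lag: d = Δt · v_P v_S / (v_P − v_S) = Δt · (5.68·3.61)/(5.68−3.61) ≈ 9.9057·Δt.
So d_Station 1 = 110.03, d_Station 2 = 178.79, d_Station 3 = 168.62 km.
Circle about each station: (x − 53.6)² + (y − 22.8)² = 110.03²; (x − 80.6)² + (y + 43.5)² = 178.79²; (x − 173.0)² + (y − 16.5)² = 168.62².
Subtracting the Station 1 equation from the Station 2 and Station 3 equations removes the quadratic terms:
54.0 x − 132.6 y = -14863.45
238.8 x − 12.6 y = 10482.35
Solving the 2×2 system: x ≈ 50.9, y ≈ 132.8 km.
Check against Station 1 (with the unrounded x, y): √((x − 53.6)²+(y − 22.8)²) = 110.06 ≈ 110.03 km. ✓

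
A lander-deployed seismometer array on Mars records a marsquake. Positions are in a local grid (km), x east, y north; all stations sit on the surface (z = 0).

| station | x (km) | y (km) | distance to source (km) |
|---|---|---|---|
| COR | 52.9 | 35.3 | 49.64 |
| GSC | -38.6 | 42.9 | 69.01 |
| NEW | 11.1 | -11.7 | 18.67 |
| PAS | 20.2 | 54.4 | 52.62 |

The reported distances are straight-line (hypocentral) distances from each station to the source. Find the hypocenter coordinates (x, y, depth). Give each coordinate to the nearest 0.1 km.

(16.7, 2.9, 10.2)

Each station gives a sphere (x−x_i)² + (y−y_i)² + z² = d_i² (stations at z=0).
Subtracting the COR sphere from GSC and NEW: z² cancels, leaving linear equations in x and y:
-183.0 x + 15.2 y = -3012.38
-83.6 x − 94.0 y = -1668.84
Solving: x ≈ 16.702, y ≈ 2.900 km (keep extra digits for the depth step; rounded: 16.7, 2.9).
Then from the COR sphere: z² = 49.64² − (x − 52.9)² − (y − 35.3)² with x = 16.702, y = 2.900, so z ≈ 10.202 ≈ 10.2 km.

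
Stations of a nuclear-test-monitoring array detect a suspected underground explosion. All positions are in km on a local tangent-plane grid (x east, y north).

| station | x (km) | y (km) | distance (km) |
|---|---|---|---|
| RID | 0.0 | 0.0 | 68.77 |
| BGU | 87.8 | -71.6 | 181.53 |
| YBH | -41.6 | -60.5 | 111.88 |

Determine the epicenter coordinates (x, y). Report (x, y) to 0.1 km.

-45.8 km east, 51.3 km north

Circle about each station: x² + y² = 68.77²; (x − 87.8)² + (y + 71.6)² = 181.53²; (x + 41.6)² + (y + 60.5)² = 111.88².
Subtracting the RID equation from the BGU and YBH equations removes the quadratic terms:
175.6 x − 143.2 y = -15388.43
-83.2 x − 121.0 y = -2397.01
Solving the 2×2 system: x ≈ -45.8, y ≈ 51.3 km.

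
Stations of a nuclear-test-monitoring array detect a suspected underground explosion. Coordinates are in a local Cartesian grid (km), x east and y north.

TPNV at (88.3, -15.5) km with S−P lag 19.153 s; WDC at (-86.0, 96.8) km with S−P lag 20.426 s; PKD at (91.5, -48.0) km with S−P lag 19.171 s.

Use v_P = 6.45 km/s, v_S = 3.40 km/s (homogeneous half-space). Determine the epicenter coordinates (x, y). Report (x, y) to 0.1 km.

x ≈ -46.3 km, y ≈ -44.6 km

Distance from S−P lag: d = Δt · v_P v_S / (v_P − v_S) = Δt · (6.45·3.40)/(6.45−3.40) ≈ 7.1902·Δt.
So d_TPNV = 137.71, d_WDC = 146.87, d_PKD = 137.84 km.
Circle about each station: (x − 88.3)² + (y + 15.5)² = 137.71²; (x + 86.0)² + (y − 96.8)² = 146.87²; (x − 91.5)² + (y + 48.0)² = 137.84².
Subtracting pairs of circle equations eliminates x²+y² and gives linear equations (the radical axes):
-348.6 x + 224.6 y = 6122.35
6.4 x − 65.0 y = 2603.29
Solving the 2×2 system: x ≈ -46.3, y ≈ -44.6 km.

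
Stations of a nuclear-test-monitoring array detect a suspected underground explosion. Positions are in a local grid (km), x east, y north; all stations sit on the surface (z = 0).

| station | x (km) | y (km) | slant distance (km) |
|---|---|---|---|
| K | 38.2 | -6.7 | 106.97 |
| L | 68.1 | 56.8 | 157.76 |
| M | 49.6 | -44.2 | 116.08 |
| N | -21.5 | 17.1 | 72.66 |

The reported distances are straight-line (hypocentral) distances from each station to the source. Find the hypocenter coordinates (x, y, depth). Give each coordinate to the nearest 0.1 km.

Each station gives a sphere (x−x_i)² + (y−y_i)² + z² = d_i² (stations at z=0).
Subtracting the K sphere from L and M: z² cancels, leaving linear equations in x and y:
59.8 x + 127.0 y = -7085.92
22.8 x − 75.0 y = 877.68
Solving: x ≈ -56.903, y ≈ -29.001 km (keep extra digits for the depth step; rounded: -56.9, -29.0).
Then from the K sphere: z² = 106.97² − (x − 38.2)² − (y + 6.7)² with x = -56.903, y = -29.001, so z ≈ 43.597 ≈ 43.6 km.

x ≈ -56.9 km, y ≈ -29.0 km, depth ≈ 43.6 km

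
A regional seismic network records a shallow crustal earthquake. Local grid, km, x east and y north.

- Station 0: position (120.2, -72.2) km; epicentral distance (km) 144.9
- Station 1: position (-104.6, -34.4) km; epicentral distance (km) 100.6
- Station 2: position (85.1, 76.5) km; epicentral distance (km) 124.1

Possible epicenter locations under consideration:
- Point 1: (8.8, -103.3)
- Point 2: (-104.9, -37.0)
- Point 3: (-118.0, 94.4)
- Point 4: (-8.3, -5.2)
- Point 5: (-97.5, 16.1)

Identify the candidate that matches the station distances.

For each candidate, compare |candidate − station| to the reported distance:
Point 1: residuals Station 0 29.2, Station 1 32.1, Station 2 71.2 → max 71.2 km
Point 2: residuals Station 0 82.9, Station 1 98.0, Station 2 97.2 → max 98.0 km
Point 3: residuals Station 0 145.8, Station 1 28.9, Station 2 79.8 → max 145.8 km
Point 4: residuals Station 0 0.0, Station 1 0.0, Station 2 0.0 → max 0.0 km
Point 5: residuals Station 0 90.0, Station 1 49.6, Station 2 68.2 → max 90.0 km
Only Point 4 has all residuals ≈ 0.

Point 4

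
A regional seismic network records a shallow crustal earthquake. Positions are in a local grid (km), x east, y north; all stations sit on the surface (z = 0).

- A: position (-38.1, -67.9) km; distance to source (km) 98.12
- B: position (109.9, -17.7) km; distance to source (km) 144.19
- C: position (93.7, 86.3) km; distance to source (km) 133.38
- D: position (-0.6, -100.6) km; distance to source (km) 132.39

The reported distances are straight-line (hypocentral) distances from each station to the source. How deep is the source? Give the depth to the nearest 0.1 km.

Each station gives a sphere (x−x_i)² + (y−y_i)² + z² = d_i² (stations at z=0).
Subtracting the A sphere from B and C: z² cancels, leaving linear equations in x and y:
296.0 x + 100.4 y = -4833.94
263.6 x + 308.4 y = 2002.67
Solving: x ≈ -26.100, y ≈ 28.803 km (keep extra digits for the depth step; rounded: -26.1, 28.8).
Then from the A sphere: z² = 98.12² − (x + 38.1)² − (y + 67.9)² with x = -26.100, y = 28.803, so z ≈ 11.492 ≈ 11.5 km.
Check against D (with the unrounded solution): distance 132.39 ≈ 132.39 km. ✓

11.5 km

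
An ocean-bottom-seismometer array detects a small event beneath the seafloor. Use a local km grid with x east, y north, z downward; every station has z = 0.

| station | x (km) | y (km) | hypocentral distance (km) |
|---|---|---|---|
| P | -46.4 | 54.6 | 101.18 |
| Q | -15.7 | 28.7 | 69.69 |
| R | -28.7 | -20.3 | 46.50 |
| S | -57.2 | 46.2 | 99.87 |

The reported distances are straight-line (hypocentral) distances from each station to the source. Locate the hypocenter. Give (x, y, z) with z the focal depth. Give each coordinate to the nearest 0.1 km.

Each station gives a sphere (x−x_i)² + (y−y_i)² + z² = d_i² (stations at z=0).
Subtracting the P sphere from Q and R: z² cancels, leaving linear equations in x and y:
61.4 x − 51.8 y = 1316.76
35.4 x − 149.8 y = 4176.80
Solving: x ≈ -2.595, y ≈ -28.496 km (keep extra digits for the depth step; rounded: -2.6, -28.5).
Then from the P sphere: z² = 101.18² − (x + 46.4)² − (y − 54.6)² with x = -2.595, y = -28.496, so z ≈ 37.597 ≈ 37.6 km.

x ≈ -2.6 km, y ≈ -28.5 km, depth ≈ 37.6 km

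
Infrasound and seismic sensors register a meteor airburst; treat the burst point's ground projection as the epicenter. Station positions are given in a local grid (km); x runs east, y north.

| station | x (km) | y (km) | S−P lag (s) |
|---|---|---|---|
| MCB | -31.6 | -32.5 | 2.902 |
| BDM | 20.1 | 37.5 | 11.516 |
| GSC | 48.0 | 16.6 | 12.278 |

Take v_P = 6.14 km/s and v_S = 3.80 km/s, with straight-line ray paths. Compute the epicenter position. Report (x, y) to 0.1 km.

(-55.3, -49.1)

Distance from S−P lag: d = Δt · v_P v_S / (v_P − v_S) = Δt · (6.14·3.80)/(6.14−3.80) ≈ 9.9709·Δt.
So d_MCB = 28.94, d_BDM = 114.83, d_GSC = 122.42 km.
Circle about each station: (x + 31.6)² + (y + 32.5)² = 28.94²; (x − 20.1)² + (y − 37.5)² = 114.83²; (x − 48.0)² + (y − 16.6)² = 122.42².
Subtracting the MCB equation from the BDM and GSC equations removes the quadratic terms:
103.4 x + 140.0 y = -12592.96
159.2 x + 98.2 y = -13624.38
Solving the 2×2 system: x ≈ -55.3, y ≈ -49.1 km.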